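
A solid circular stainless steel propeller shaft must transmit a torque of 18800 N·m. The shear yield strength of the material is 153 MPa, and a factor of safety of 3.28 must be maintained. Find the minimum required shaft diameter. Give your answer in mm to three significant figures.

Allowable shear stress τ_allow = 153/3.28 = 46.65 MPa.
For a solid shaft τ = 16T/(πd³), so d³ = 16T/(π τ_allow) = 16×1.8800×10^7/(π×46.65) = 2.053×10^6 mm³.
d = (2.053×10^6)^(1/3) = 127.1 mm.

d = 127 mm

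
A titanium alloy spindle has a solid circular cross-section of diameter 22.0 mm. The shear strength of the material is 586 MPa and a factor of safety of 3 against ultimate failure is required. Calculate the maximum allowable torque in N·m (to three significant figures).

τ_allow = 586/3 = 195.3 MPa.
For a solid shaft T_allow = τ_allow·πd³/16; πd³/16 = π×22.0³/16 = 2091 mm³.
T_allow = 195.3×2091 = 408400 N·mm = 408.4 N·m.

T_allow = 408 N·m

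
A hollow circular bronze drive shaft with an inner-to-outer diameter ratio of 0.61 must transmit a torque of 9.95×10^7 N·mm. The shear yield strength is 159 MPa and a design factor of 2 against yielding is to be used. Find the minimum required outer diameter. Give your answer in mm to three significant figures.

τ_allow = 159/2 = 79.50 MPa.
For a hollow shaft τ = 16T/[πd_o³(1−k⁴)] with k = 0.61, so 1−k⁴ = 0.8615.
d_o³ = 16T/[π τ_allow (1−k⁴)] = 16×9.9500×10^7/(π×79.50×0.8615) = 7.399×10^6 mm³.
d_o = 194.9 mm.

d_o = 195 mm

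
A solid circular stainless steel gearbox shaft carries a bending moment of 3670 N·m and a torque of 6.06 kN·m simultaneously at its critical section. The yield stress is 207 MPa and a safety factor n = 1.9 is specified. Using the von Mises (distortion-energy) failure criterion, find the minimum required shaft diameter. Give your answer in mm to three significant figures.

σ_allow = σ_y/n = 207/1.9 = 108.9 MPa.
For a solid shaft σ_b = 32M/(πd³) and τ = 16T/(πd³), so the von Mises stress is σ' = (16/πd³)·√(4M²+3T²).
√(4M²+3T²) = √(4×(3.670×10^6)² + 3×(6.060×10^6)²) = 1.281×10^7 N·mm.
d³ = 16×1.281×10^7/(π×108.9) = 598700 mm³.
d = 84.28 mm.

d = 84.3 mm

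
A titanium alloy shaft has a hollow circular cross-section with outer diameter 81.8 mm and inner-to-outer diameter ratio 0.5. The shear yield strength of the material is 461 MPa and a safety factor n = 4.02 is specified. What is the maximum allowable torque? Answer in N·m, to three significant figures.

T_allow = 11600 N·m

τ_allow = 461/4.02 = 114.7 MPa.
For a hollow shaft T_allow = τ_allow·πd_o³(1−k⁴)/16 with 1−k⁴ = 0.9375, so πd_o³(1−k⁴)/16 = 100800 mm³.
T_allow = 114.7×100800 = 1.155×10^7 N·mm = 11550 N·m.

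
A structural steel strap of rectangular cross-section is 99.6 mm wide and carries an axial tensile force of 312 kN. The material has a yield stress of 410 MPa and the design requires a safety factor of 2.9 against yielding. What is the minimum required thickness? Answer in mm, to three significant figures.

σ_allow = 410/2.9 = 141.4 MPa.
Required area A = F/σ_allow = 312000/141.4 = 2207 mm².
t = A/w = 2207/99.6 = 22.16 mm.

t = 22.2 mm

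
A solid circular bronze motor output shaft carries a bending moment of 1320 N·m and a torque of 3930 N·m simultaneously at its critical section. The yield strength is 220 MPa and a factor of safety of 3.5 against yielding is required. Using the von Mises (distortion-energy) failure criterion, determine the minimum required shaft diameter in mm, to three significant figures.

d = 83.9 mm

σ_allow = σ_y/n = 220/3.5 = 62.86 MPa.
For a solid shaft σ_b = 32M/(πd³) and τ = 16T/(πd³), so the von Mises stress is σ' = (16/πd³)·√(4M²+3T²).
√(4M²+3T²) = √(4×(1.320×10^6)² + 3×(3.930×10^6)²) = 7.301×10^6 N·mm.
d³ = 16×7.301×10^6/(π×62.86) = 591600 mm³.
d = 83.95 mm.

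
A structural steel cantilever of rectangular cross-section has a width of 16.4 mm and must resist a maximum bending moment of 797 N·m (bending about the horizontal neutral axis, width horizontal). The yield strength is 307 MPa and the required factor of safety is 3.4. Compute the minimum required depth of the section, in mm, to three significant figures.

h = 56.8 mm

σ_allow = 307/3.4 = 90.29 MPa.
For a rectangular section σ = 6M/(bh²), so h² = 6M/(b σ_allow) = 6×797000/(16.4×90.29) = 3229 mm².
h = 56.83 mm.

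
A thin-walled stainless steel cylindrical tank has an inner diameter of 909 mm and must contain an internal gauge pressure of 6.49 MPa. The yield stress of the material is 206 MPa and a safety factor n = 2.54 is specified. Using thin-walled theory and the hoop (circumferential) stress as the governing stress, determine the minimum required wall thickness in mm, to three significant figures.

σ_allow = 206/2.54 = 81.10 MPa.
Hoop stress σ_h = pD/(2t), so t = pD/(2σ_allow) = 6.49×909/(2×81.10) = 36.37 mm.

t = 36.4 mm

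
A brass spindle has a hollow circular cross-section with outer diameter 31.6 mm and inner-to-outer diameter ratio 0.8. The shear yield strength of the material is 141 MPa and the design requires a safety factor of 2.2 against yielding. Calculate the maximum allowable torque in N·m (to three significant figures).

τ_allow = 141/2.2 = 64.09 MPa.
For a hollow shaft T_allow = τ_allow·πd_o³(1−k⁴)/16 with 1−k⁴ = 0.5904, so πd_o³(1−k⁴)/16 = 3658 mm³.
T_allow = 64.09×3658 = 234400 N·mm = 234.4 N·m.

T_allow = 234 N·m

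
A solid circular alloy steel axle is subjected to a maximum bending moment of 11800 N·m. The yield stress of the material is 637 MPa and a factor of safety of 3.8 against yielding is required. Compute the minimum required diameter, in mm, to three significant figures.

d = 89.5 mm

σ_allow = 637/3.8 = 167.6 MPa.
For a solid circular section σ = 32M/(πd³), so d³ = 32M/(π σ_allow) = 32×1.1800×10^7/(π×167.6) = 717000 mm³.
d = 89.50 mm.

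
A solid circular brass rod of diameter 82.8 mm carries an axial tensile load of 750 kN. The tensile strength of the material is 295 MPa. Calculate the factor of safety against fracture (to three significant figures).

A = πd²/4 = 5385 mm².
σ = F/A = 750000/5385 = 139.3 MPa.
n = 295/139.3 = 2.118.

n = 2.12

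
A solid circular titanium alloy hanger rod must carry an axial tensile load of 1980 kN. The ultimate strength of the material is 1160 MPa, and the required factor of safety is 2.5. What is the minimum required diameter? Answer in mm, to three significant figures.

Allowable stress σ_allow = 1160/2.5 = 464.0 MPa.
Required area A = F/σ_allow = 1980000/464.0 = 4267 mm².
A = πd²/4 → d = √(4A/π) = 73.71 mm.

d = 73.7 mm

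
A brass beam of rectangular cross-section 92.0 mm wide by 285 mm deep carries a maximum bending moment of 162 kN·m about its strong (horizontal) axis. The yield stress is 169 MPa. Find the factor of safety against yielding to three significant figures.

n = 1.30

Section modulus S = bh²/6 = 92.0×285²/6 = 1.245×10^6 mm³.
σ = M/S = 1.6200×10^8/1.245×10^6 = 130.1 MPa.
n = 169/130.1 = 1.299.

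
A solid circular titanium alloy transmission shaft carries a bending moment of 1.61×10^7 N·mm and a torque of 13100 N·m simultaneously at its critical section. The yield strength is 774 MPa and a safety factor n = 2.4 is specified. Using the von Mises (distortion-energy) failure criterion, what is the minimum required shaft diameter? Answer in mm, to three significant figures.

σ_allow = σ_y/n = 774/2.4 = 322.5 MPa.
For a solid shaft σ_b = 32M/(πd³) and τ = 16T/(πd³), so the von Mises stress is σ' = (16/πd³)·√(4M²+3T²).
√(4M²+3T²) = √(4×(1.610×10^7)² + 3×(1.310×10^7)²) = 3.939×10^7 N·mm.
d³ = 16×3.939×10^7/(π×322.5) = 622100 mm³.
d = 85.37 mm.

d = 85.4 mm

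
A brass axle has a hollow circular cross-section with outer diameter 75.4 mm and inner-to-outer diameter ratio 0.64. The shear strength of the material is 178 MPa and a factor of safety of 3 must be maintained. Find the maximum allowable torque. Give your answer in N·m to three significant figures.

T_allow = 4160 N·m

τ_allow = 178/3 = 59.33 MPa.
For a hollow shaft T_allow = τ_allow·πd_o³(1−k⁴)/16 with 1−k⁴ = 0.8322, so πd_o³(1−k⁴)/16 = 70050 mm³.
T_allow = 59.33×70050 = 4.156×10^6 N·mm = 4156 N·m.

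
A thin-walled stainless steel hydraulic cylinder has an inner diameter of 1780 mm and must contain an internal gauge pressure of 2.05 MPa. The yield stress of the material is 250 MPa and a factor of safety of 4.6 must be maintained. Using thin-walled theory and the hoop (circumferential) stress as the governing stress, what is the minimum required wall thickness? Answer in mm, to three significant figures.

σ_allow = 250/4.6 = 54.35 MPa.
Hoop stress σ_h = pD/(2t), so t = pD/(2σ_allow) = 2.05×1780/(2×54.35) = 33.57 mm.

t = 33.6 mm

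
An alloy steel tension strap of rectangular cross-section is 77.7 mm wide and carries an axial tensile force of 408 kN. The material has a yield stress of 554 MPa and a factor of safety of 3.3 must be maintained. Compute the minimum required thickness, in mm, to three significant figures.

t = 31.3 mm

σ_allow = 554/3.3 = 167.9 MPa.
Required area A = F/σ_allow = 408000/167.9 = 2430 mm².
t = A/w = 2430/77.7 = 31.28 mm.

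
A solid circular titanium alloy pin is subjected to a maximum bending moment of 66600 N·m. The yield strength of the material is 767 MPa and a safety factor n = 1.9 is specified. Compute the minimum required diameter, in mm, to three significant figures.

d = 119 mm

σ_allow = 767/1.9 = 403.7 MPa.
For a solid circular section σ = 32M/(πd³), so d³ = 32M/(π σ_allow) = 32×6.6600×10^7/(π×403.7) = 1.680×10^6 mm³.
d = 118.9 mm.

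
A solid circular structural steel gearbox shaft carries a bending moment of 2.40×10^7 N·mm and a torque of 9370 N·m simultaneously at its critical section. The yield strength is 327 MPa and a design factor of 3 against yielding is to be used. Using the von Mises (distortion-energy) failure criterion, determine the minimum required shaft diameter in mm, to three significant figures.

d = 133 mm

σ_allow = σ_y/n = 327/3 = 109.0 MPa.
For a solid shaft σ_b = 32M/(πd³) and τ = 16T/(πd³), so the von Mises stress is σ' = (16/πd³)·√(4M²+3T²).
√(4M²+3T²) = √(4×(2.400×10^7)² + 3×(9.370×10^6)²) = 5.067×10^7 N·mm.
d³ = 16×5.067×10^7/(π×109.0) = 2.367×10^6 mm³.
d = 133.3 mm.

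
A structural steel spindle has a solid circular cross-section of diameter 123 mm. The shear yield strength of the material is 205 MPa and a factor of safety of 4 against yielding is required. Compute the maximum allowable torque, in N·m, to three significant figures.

τ_allow = 205/4 = 51.25 MPa.
For a solid shaft T_allow = τ_allow·πd³/16; πd³/16 = π×123³/16 = 365400 mm³.
T_allow = 51.25×365400 = 1.873×10^7 N·mm = 18730 N·m.

T_allow = 18700 N·m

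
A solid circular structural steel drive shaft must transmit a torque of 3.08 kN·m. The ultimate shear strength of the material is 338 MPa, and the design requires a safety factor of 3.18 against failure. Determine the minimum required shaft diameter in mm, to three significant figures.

Allowable shear stress τ_allow = 338/3.18 = 106.3 MPa.
For a solid shaft τ = 16T/(πd³), so d³ = 16T/(π τ_allow) = 16×3080000/(π×106.3) = 147600 mm³.
d = (147600)^(1/3) = 52.85 mm.

d = 52.8 mm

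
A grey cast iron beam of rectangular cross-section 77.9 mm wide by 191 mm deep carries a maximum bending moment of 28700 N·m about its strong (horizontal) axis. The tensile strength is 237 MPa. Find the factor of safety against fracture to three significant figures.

n = 3.91

Section modulus S = bh²/6 = 77.9×191²/6 = 473600 mm³.
σ = M/S = 2.8700×10^7/473600 = 60.59 MPa.
n = 237/60.59 = 3.911.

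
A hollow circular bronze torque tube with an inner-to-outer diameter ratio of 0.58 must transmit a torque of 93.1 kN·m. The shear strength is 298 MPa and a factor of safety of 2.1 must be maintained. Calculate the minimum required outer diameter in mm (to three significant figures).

d_o = 156 mm

τ_allow = 298/2.1 = 141.9 MPa.
For a hollow shaft τ = 16T/[πd_o³(1−k⁴)] with k = 0.58, so 1−k⁴ = 0.8868.
d_o³ = 16T/[π τ_allow (1−k⁴)] = 16×9.3100×10^7/(π×141.9×0.8868) = 3.768×10^6 mm³.
d_o = 155.6 mm.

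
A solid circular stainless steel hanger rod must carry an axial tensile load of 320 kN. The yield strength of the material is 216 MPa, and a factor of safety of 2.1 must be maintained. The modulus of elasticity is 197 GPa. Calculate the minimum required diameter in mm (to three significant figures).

Allowable stress σ_allow = 216/2.1 = 102.9 MPa.
Required area A = F/σ_allow = 320000/102.9 = 3111 mm².
A = πd²/4 → d = √(4A/π) = 62.94 mm.

d = 62.9 mm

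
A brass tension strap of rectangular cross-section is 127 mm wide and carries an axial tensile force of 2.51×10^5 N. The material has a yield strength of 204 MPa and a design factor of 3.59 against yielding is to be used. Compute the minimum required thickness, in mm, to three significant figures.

t = 34.8 mm

σ_allow = 204/3.59 = 56.82 MPa.
Required area A = F/σ_allow = 251000/56.82 = 4417 mm².
t = A/w = 4417/127 = 34.78 mm.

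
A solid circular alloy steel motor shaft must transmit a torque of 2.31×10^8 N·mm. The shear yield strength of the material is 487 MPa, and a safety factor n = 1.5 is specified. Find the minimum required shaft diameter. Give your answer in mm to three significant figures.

d = 154 mm

Allowable shear stress τ_allow = 487/1.5 = 324.7 MPa.
For a solid shaft τ = 16T/(πd³), so d³ = 16T/(π τ_allow) = 16×2.3100×10^8/(π×324.7) = 3.624×10^6 mm³.
d = (3.624×10^6)^(1/3) = 153.6 mm.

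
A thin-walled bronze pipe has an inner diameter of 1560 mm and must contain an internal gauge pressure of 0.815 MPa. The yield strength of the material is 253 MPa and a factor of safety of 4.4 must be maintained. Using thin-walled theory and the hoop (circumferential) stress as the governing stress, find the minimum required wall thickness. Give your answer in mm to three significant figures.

t = 11.1 mm

σ_allow = 253/4.4 = 57.50 MPa.
Hoop stress σ_h = pD/(2t), so t = pD/(2σ_allow) = 0.815×1560/(2×57.50) = 11.06 mm.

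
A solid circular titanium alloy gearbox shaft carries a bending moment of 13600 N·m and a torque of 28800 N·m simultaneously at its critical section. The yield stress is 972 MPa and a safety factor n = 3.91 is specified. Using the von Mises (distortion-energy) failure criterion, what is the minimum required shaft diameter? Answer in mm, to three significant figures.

σ_allow = σ_y/n = 972/3.91 = 248.6 MPa.
For a solid shaft σ_b = 32M/(πd³) and τ = 16T/(πd³), so the von Mises stress is σ' = (16/πd³)·√(4M²+3T²).
√(4M²+3T²) = √(4×(1.360×10^7)² + 3×(2.880×10^7)²) = 5.682×10^7 N·mm.
d³ = 16×5.682×10^7/(π×248.6) = 1.164×10^6 mm³.
d = 105.2 mm.

d = 105 mm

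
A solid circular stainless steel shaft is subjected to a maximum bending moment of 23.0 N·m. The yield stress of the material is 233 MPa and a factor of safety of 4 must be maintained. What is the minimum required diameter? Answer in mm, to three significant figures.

σ_allow = 233/4 = 58.25 MPa.
For a solid circular section σ = 32M/(πd³), so d³ = 32M/(π σ_allow) = 32×23000/(π×58.25) = 4022 mm³.
d = 15.90 mm.

d = 15.9 mm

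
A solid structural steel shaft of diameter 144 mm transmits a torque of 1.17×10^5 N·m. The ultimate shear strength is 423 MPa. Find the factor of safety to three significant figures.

n = 2.12

τ = 16T/(πd³) = 16×1.1700×10^8/(π×144³) = 199.6 MPa.
n = τ_limit/τ = 423/199.6 = 2.120.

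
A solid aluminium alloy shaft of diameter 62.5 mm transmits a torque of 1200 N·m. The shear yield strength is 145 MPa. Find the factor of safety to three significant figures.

τ = 16T/(πd³) = 16×1200000/(π×62.5³) = 25.03 MPa.
n = τ_limit/τ = 145/25.03 = 5.792.

n = 5.79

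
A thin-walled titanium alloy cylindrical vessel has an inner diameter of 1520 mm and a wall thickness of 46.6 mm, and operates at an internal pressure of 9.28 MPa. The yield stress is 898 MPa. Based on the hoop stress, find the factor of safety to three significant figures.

σ_h = pD/(2t) = 9.28×1520/(2×46.6) = 151.3 MPa.
n = 898/151.3 = 5.933.

n = 5.93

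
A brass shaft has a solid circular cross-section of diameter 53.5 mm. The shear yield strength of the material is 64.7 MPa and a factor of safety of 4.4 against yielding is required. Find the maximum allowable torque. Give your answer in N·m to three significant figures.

τ_allow = 64.7/4.4 = 14.70 MPa.
For a solid shaft T_allow = τ_allow·πd³/16; πd³/16 = π×53.5³/16 = 30070 mm³.
T_allow = 14.70×30070 = 442100 N·mm = 442.1 N·m.

T_allow = 442 N·m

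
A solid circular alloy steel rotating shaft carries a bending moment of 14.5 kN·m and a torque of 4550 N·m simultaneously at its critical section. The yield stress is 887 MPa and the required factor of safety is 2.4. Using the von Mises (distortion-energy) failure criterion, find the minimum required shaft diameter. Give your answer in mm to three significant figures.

d = 74.5 mm

σ_allow = σ_y/n = 887/2.4 = 369.6 MPa.
For a solid shaft σ_b = 32M/(πd³) and τ = 16T/(πd³), so the von Mises stress is σ' = (16/πd³)·√(4M²+3T²).
√(4M²+3T²) = √(4×(1.450×10^7)² + 3×(4.550×10^6)²) = 3.005×10^7 N·mm.
d³ = 16×3.005×10^7/(π×369.6) = 414100 mm³.
d = 74.54 mm.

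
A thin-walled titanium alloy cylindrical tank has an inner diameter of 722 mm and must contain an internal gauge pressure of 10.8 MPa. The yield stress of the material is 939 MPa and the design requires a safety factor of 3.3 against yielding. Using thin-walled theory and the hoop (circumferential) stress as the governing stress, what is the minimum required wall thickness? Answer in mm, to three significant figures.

t = 13.7 mm

σ_allow = 939/3.3 = 284.5 MPa.
Hoop stress σ_h = pD/(2t), so t = pD/(2σ_allow) = 10.8×722/(2×284.5) = 13.70 mm.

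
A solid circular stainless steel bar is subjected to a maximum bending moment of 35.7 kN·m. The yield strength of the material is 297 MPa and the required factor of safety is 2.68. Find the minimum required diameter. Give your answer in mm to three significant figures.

d = 149 mm

σ_allow = 297/2.68 = 110.8 MPa.
For a solid circular section σ = 32M/(πd³), so d³ = 32M/(π σ_allow) = 32×3.5700×10^7/(π×110.8) = 3.281×10^6 mm³.
d = 148.6 mm.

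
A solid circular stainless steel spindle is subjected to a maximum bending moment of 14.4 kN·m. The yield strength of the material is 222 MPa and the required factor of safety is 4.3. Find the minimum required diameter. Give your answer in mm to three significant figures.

σ_allow = 222/4.3 = 51.63 MPa.
For a solid circular section σ = 32M/(πd³), so d³ = 32M/(π σ_allow) = 32×1.4400×10^7/(π×51.63) = 2.841×10^6 mm³.
d = 141.6 mm.

d = 142 mm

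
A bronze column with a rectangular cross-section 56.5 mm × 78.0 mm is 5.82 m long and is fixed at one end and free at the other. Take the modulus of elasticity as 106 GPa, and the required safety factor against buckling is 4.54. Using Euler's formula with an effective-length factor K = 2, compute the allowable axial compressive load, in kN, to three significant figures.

P_allow = 1.99 kN

Buckling occurs about the weak axis: I_min = h·b³/12 = 78.0×56.5³/12 = 1.172×10^6 mm⁴ (b = 56.5 mm is the smaller dimension).
Effective length L_e = KL = 2×5.82 m = 11640 mm.
Euler critical load P_cr = π²EI/L_e² = π²×106000×1.172×10^6/11640² = 9052 N.
P_allow = P_cr/n = 9052/4.54 = 1994 N.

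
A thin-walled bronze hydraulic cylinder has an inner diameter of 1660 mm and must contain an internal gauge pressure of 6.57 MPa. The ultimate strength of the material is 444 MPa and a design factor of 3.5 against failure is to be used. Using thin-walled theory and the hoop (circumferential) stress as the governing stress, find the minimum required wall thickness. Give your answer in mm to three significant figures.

t = 43.0 mm

σ_allow = 444/3.5 = 126.9 MPa.
Hoop stress σ_h = pD/(2t), so t = pD/(2σ_allow) = 6.57×1660/(2×126.9) = 42.99 mm.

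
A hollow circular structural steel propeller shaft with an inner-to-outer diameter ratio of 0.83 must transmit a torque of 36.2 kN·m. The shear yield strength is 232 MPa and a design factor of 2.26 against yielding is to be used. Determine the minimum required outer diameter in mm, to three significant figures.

d_o = 151 mm

τ_allow = 232/2.26 = 102.7 MPa.
For a hollow shaft τ = 16T/[πd_o³(1−k⁴)] with k = 0.83, so 1−k⁴ = 0.5254.
d_o³ = 16T/[π τ_allow (1−k⁴)] = 16×3.6200×10^7/(π×102.7×0.5254) = 3.418×10^6 mm³.
d_o = 150.6 mm.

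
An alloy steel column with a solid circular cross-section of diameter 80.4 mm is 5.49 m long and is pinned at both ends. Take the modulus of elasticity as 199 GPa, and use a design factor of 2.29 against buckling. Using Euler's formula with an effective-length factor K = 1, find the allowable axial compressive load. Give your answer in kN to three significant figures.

P_allow = 58.4 kN

I = πd⁴/64 = π×80.4⁴/64 = 2.051×10^6 mm⁴.
Effective length L_e = KL = 1×5.49 m = 5490 mm.
Euler critical load P_cr = π²EI/L_e² = π²×199000×2.051×10^6/5490² = 133700 N.
P_allow = P_cr/n = 133700/2.29 = 58370 N.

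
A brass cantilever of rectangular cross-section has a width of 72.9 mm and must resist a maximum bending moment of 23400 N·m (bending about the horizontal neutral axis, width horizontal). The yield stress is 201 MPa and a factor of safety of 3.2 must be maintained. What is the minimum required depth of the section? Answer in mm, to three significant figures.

σ_allow = 201/3.2 = 62.81 MPa.
For a rectangular section σ = 6M/(bh²), so h² = 6M/(b σ_allow) = 6×2.3400×10^7/(72.9×62.81) = 30660 mm².
h = 175.1 mm.

h = 175 mm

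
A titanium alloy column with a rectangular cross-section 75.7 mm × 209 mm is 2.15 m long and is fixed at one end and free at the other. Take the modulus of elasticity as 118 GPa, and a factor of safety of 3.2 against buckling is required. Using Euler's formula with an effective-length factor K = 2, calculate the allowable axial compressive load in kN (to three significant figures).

P_allow = 149 kN

Buckling occurs about the weak axis: I_min = h·b³/12 = 209×75.7³/12 = 7.555×10^6 mm⁴ (b = 75.7 mm is the smaller dimension).
Effective length L_e = KL = 2×2.15 m = 4300 mm.
Euler critical load P_cr = π²EI/L_e² = π²×118000×7.555×10^6/4300² = 475900 N.
P_allow = P_cr/n = 475900/3.2 = 148700 N.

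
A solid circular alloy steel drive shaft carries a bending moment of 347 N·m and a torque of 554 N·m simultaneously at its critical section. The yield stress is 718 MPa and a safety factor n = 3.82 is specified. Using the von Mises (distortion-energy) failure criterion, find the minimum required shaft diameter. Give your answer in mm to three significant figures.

σ_allow = σ_y/n = 718/3.82 = 188.0 MPa.
For a solid shaft σ_b = 32M/(πd³) and τ = 16T/(πd³), so the von Mises stress is σ' = (16/πd³)·√(4M²+3T²).
√(4M²+3T²) = √(4×(347000)² + 3×(554000)²) = 1.184×10^6 N·mm.
d³ = 16×1.184×10^6/(π×188.0) = 32090 mm³.
d = 31.78 mm.

d = 31.8 mm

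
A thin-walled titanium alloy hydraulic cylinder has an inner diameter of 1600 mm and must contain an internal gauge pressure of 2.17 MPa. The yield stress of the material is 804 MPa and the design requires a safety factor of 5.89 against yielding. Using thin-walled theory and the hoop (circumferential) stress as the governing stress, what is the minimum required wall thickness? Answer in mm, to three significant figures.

t = 12.7 mm

σ_allow = 804/5.89 = 136.5 MPa.
Hoop stress σ_h = pD/(2t), so t = pD/(2σ_allow) = 2.17×1600/(2×136.5) = 12.72 mm.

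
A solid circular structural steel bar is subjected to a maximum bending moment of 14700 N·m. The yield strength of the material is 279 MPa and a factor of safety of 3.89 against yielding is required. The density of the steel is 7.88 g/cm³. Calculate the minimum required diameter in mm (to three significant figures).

d = 128 mm

σ_allow = 279/3.89 = 71.72 MPa.
For a solid circular section σ = 32M/(πd³), so d³ = 32M/(π σ_allow) = 32×1.4700×10^7/(π×71.72) = 2.088×10^6 mm³.
d = 127.8 mm.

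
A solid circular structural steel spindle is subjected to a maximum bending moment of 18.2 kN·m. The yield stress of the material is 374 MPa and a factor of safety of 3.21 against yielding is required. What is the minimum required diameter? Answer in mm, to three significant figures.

d = 117 mm

σ_allow = 374/3.21 = 116.5 MPa.
For a solid circular section σ = 32M/(πd³), so d³ = 32M/(π σ_allow) = 32×1.8200×10^7/(π×116.5) = 1.591×10^6 mm³.
d = 116.7 mm.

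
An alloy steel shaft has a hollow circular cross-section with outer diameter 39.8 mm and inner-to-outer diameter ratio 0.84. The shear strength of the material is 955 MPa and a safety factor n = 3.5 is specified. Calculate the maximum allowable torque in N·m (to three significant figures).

τ_allow = 955/3.5 = 272.9 MPa.
For a hollow shaft T_allow = τ_allow·πd_o³(1−k⁴)/16 with 1−k⁴ = 0.5021, so πd_o³(1−k⁴)/16 = 6216 mm³.
T_allow = 272.9×6216 = 1.696×10^6 N·mm = 1696 N·m.

T_allow = 1700 N·m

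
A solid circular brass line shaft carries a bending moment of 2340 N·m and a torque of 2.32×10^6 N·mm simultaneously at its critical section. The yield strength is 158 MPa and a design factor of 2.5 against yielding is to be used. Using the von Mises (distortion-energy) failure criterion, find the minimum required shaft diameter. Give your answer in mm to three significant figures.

d = 79.2 mm

σ_allow = σ_y/n = 158/2.5 = 63.20 MPa.
For a solid shaft σ_b = 32M/(πd³) and τ = 16T/(πd³), so the von Mises stress is σ' = (16/πd³)·√(4M²+3T²).
√(4M²+3T²) = √(4×(2.340×10^6)² + 3×(2.320×10^6)²) = 6.168×10^6 N·mm.
d³ = 16×6.168×10^6/(π×63.20) = 497100 mm³.
d = 79.22 mm.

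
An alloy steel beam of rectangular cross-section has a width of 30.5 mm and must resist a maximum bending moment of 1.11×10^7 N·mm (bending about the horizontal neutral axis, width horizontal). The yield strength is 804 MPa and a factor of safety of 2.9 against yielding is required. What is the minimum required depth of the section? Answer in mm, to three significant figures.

h = 88.7 mm

σ_allow = 804/2.9 = 277.2 MPa.
For a rectangular section σ = 6M/(bh²), so h² = 6M/(b σ_allow) = 6×1.1100×10^7/(30.5×277.2) = 7876 mm².
h = 88.75 mm.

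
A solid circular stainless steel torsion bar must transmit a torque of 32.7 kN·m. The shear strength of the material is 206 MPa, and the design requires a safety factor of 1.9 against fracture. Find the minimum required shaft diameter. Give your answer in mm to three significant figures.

d = 115 mm

Allowable shear stress τ_allow = 206/1.9 = 108.4 MPa.
For a solid shaft τ = 16T/(πd³), so d³ = 16T/(π τ_allow) = 16×3.2700×10^7/(π×108.4) = 1.536×10^6 mm³.
d = (1.536×10^6)^(1/3) = 115.4 mm.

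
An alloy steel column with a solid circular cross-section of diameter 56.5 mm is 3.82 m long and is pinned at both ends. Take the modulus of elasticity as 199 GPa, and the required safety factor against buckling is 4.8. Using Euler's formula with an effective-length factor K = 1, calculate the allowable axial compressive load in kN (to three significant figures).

P_allow = 14.0 kN

I = πd⁴/64 = π×56.5⁴/64 = 500200 mm⁴.
Effective length L_e = KL = 1×3.82 m = 3820 mm.
Euler critical load P_cr = π²EI/L_e² = π²×199000×500200/3820² = 67330 N.
P_allow = P_cr/n = 67330/4.8 = 14030 N.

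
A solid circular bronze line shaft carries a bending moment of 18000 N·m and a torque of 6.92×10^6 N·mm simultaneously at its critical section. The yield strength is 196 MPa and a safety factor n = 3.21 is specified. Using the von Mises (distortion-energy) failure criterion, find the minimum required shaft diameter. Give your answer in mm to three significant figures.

d = 147 mm

σ_allow = σ_y/n = 196/3.21 = 61.06 MPa.
For a solid shaft σ_b = 32M/(πd³) and τ = 16T/(πd³), so the von Mises stress is σ' = (16/πd³)·√(4M²+3T²).
√(4M²+3T²) = √(4×(1.800×10^7)² + 3×(6.920×10^6)²) = 3.794×10^7 N·mm.
d³ = 16×3.794×10^7/(π×61.06) = 3.165×10^6 mm³.
d = 146.8 mm.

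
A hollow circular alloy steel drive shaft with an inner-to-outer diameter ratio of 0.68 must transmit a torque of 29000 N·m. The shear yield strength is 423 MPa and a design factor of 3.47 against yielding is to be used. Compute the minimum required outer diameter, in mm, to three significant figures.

τ_allow = 423/3.47 = 121.9 MPa.
For a hollow shaft τ = 16T/[πd_o³(1−k⁴)] with k = 0.68, so 1−k⁴ = 0.7862.
d_o³ = 16T/[π τ_allow (1−k⁴)] = 16×2.9000×10^7/(π×121.9×0.7862) = 1.541×10^6 mm³.
d_o = 115.5 mm.

d_o = 116 mm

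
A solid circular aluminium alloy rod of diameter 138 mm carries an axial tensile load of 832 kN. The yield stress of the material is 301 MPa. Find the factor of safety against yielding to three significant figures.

n = 5.41

A = πd²/4 = 14960 mm².
σ = F/A = 832000/14960 = 55.63 MPa.
n = 301/55.63 = 5.411.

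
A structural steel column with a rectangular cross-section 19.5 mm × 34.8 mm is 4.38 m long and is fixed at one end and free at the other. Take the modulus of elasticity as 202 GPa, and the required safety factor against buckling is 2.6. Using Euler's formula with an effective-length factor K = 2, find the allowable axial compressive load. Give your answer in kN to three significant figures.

P_allow = 0.215 kN

Buckling occurs about the weak axis: I_min = h·b³/12 = 34.8×19.5³/12 = 21500 mm⁴ (b = 19.5 mm is the smaller dimension).
Effective length L_e = KL = 2×4.38 m = 8760 mm.
Euler critical load P_cr = π²EI/L_e² = π²×202000×21500/8760² = 558.7 N.
P_allow = P_cr/n = 558.7/2.6 = 214.9 N.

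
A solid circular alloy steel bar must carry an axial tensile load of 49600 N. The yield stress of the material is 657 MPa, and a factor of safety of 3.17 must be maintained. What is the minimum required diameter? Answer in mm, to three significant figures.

Allowable stress σ_allow = 657/3.17 = 207.3 MPa.
Required area A = F/σ_allow = 49600/207.3 = 239.3 mm².
A = πd²/4 → d = √(4A/π) = 17.46 mm.

d = 17.5 mm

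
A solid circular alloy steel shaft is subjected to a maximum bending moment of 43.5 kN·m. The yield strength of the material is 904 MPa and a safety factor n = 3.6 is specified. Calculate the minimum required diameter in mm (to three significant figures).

d = 121 mm

σ_allow = 904/3.6 = 251.1 MPa.
For a solid circular section σ = 32M/(πd³), so d³ = 32M/(π σ_allow) = 32×4.3500×10^7/(π×251.1) = 1.765×10^6 mm³.
d = 120.8 mm.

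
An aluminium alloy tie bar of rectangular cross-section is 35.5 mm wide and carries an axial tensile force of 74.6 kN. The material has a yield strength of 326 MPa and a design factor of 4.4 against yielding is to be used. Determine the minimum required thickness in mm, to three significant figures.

σ_allow = 326/4.4 = 74.09 MPa.
Required area A = F/σ_allow = 74600/74.09 = 1007 mm².
t = A/w = 1007/35.5 = 28.36 mm.

t = 28.4 mm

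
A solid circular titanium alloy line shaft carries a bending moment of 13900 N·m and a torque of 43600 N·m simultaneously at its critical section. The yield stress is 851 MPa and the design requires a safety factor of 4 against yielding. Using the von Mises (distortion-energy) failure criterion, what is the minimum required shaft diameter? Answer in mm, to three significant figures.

σ_allow = σ_y/n = 851/4 = 212.8 MPa.
For a solid shaft σ_b = 32M/(πd³) and τ = 16T/(πd³), so the von Mises stress is σ' = (16/πd³)·√(4M²+3T²).
√(4M²+3T²) = √(4×(1.390×10^7)² + 3×(4.360×10^7)²) = 8.047×10^7 N·mm.
d³ = 16×8.047×10^7/(π×212.8) = 1.926×10^6 mm³.
d = 124.4 mm.

d = 124 mm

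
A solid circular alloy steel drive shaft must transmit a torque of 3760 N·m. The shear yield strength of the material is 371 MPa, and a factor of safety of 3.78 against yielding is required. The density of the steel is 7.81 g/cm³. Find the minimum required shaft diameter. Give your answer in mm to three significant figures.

d = 58.0 mm

Allowable shear stress τ_allow = 371/3.78 = 98.15 MPa.
For a solid shaft τ = 16T/(πd³), so d³ = 16T/(π τ_allow) = 16×3760000/(π×98.15) = 195100 mm³.
d = (195100)^(1/3) = 58.00 mm.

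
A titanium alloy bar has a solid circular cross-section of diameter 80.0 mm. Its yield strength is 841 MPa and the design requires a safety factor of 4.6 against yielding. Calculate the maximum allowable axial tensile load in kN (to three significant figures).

σ_allow = 841/4.6 = 182.8 MPa.
A = πd²/4 = π×80.0²/4 = 5027 mm².
F_allow = σ_allow × A = 182.8×5027 = 919000 N.

F_allow = 919 kN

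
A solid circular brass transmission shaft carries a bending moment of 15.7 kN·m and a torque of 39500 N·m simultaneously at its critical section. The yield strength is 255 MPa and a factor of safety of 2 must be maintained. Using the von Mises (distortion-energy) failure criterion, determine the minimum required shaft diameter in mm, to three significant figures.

σ_allow = σ_y/n = 255/2 = 127.5 MPa.
For a solid shaft σ_b = 32M/(πd³) and τ = 16T/(πd³), so the von Mises stress is σ' = (16/πd³)·√(4M²+3T²).
√(4M²+3T²) = √(4×(1.570×10^7)² + 3×(3.950×10^7)²) = 7.528×10^7 N·mm.
d³ = 16×7.528×10^7/(π×127.5) = 3.007×10^6 mm³.
d = 144.3 mm.

d = 144 mm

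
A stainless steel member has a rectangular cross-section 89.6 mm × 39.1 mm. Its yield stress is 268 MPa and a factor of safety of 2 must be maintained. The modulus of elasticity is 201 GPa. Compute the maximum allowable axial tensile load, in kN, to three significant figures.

F_allow = 469 kN

σ_allow = 268/2 = 134.0 MPa.
A = 89.6×39.1 = 3503 mm².
F_allow = σ_allow × A = 134.0×3503 = 469500 N.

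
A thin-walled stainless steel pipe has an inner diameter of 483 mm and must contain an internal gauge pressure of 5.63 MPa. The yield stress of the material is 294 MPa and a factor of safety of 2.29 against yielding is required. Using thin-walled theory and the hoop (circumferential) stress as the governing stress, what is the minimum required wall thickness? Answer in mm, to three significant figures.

t = 10.6 mm

σ_allow = 294/2.29 = 128.4 MPa.
Hoop stress σ_h = pD/(2t), so t = pD/(2σ_allow) = 5.63×483/(2×128.4) = 10.59 mm.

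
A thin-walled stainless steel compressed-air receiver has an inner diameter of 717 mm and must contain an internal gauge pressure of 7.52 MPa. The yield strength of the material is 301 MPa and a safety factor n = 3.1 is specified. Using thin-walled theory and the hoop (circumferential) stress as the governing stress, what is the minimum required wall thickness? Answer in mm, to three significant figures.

t = 27.8 mm

σ_allow = 301/3.1 = 97.10 MPa.
Hoop stress σ_h = pD/(2t), so t = pD/(2σ_allow) = 7.52×717/(2×97.10) = 27.77 mm.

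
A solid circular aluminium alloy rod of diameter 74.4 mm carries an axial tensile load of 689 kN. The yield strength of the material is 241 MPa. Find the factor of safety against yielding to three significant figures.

n = 1.52

A = πd²/4 = 4347 mm².
σ = F/A = 689000/4347 = 158.5 MPa.
n = 241/158.5 = 1.521.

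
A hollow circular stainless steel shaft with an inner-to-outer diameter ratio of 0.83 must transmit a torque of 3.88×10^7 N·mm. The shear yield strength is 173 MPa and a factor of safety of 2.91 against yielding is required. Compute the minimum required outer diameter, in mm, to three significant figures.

τ_allow = 173/2.91 = 59.45 MPa.
For a hollow shaft τ = 16T/[πd_o³(1−k⁴)] with k = 0.83, so 1−k⁴ = 0.5254.
d_o³ = 16T/[π τ_allow (1−k⁴)] = 16×3.8800×10^7/(π×59.45×0.5254) = 6.326×10^6 mm³.
d_o = 184.9 mm.

d_o = 185 mm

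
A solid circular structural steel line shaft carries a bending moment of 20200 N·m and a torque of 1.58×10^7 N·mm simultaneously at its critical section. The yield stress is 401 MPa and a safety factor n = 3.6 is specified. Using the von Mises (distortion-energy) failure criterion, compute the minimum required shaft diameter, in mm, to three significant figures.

σ_allow = σ_y/n = 401/3.6 = 111.4 MPa.
For a solid shaft σ_b = 32M/(πd³) and τ = 16T/(πd³), so the von Mises stress is σ' = (16/πd³)·√(4M²+3T²).
√(4M²+3T²) = √(4×(2.020×10^7)² + 3×(1.580×10^7)²) = 4.880×10^7 N·mm.
d³ = 16×4.880×10^7/(π×111.4) = 2.231×10^6 mm³.
d = 130.7 mm.

d = 131 mm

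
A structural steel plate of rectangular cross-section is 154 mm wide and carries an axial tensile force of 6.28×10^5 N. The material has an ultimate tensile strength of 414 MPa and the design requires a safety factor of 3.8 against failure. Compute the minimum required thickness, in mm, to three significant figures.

t = 37.4 mm

σ_allow = 414/3.8 = 108.9 MPa.
Required area A = F/σ_allow = 628000/108.9 = 5764 mm².
t = A/w = 5764/154 = 37.43 mm.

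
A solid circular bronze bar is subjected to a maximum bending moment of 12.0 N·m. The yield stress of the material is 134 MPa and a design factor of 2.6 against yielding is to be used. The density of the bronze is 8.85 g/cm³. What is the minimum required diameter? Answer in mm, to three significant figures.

d = 13.3 mm

σ_allow = 134/2.6 = 51.54 MPa.
For a solid circular section σ = 32M/(πd³), so d³ = 32M/(π σ_allow) = 32×12000/(π×51.54) = 2372 mm³.
d = 13.34 mm.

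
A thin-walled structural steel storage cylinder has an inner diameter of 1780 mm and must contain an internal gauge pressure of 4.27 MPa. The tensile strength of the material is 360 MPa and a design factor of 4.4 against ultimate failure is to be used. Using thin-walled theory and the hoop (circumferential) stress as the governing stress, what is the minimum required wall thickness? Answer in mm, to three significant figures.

t = 46.4 mm

σ_allow = 360/4.4 = 81.82 MPa.
Hoop stress σ_h = pD/(2t), so t = pD/(2σ_allow) = 4.27×1780/(2×81.82) = 46.45 mm.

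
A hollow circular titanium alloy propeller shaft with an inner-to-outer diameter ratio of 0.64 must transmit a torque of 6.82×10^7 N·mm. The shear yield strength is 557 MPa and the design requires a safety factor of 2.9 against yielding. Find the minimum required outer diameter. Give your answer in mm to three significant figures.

τ_allow = 557/2.9 = 192.1 MPa.
For a hollow shaft τ = 16T/[πd_o³(1−k⁴)] with k = 0.64, so 1−k⁴ = 0.8322.
d_o³ = 16T/[π τ_allow (1−k⁴)] = 16×6.8200×10^7/(π×192.1×0.8322) = 2.173×10^6 mm³.
d_o = 129.5 mm.

d_o = 130 mm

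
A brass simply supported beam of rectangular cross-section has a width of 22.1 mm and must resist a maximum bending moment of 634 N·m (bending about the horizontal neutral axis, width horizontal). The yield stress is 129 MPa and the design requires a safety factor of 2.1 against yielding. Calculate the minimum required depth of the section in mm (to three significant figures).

σ_allow = 129/2.1 = 61.43 MPa.
For a rectangular section σ = 6M/(bh²), so h² = 6M/(b σ_allow) = 6×634000/(22.1×61.43) = 2802 mm².
h = 52.93 mm.

h = 52.9 mm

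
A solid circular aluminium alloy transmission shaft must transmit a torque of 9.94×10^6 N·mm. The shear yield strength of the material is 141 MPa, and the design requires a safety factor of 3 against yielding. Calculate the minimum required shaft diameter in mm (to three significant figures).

d = 103 mm

Allowable shear stress τ_allow = 141/3 = 47.00 MPa.
For a solid shaft τ = 16T/(πd³), so d³ = 16T/(π τ_allow) = 16×9940000/(π×47.00) = 1.077×10^6 mm³.
d = (1.077×10^6)^(1/3) = 102.5 mm.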